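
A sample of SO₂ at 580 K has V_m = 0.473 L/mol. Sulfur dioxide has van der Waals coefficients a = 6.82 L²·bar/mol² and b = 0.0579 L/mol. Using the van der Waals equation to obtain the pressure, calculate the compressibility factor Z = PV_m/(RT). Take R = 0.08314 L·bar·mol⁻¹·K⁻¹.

Z ≈ 0.8405

P = RT/(V_m − b) − a/V_m² = (0.08314)(580)/(0.473 − 0.0579) − 6.82/(0.473)²
  = 48.221/0.41510 − 30.483 = 116.17 − 30.483 = 85.69 bar
Z = PV_m/(RT) = (85.69)(0.473)/((0.08314)(580)) = 40.531/48.221 = 0.8405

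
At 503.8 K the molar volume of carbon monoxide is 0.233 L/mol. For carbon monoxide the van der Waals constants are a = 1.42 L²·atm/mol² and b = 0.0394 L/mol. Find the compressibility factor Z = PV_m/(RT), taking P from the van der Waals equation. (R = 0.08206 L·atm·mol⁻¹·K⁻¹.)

P = RT/(V_m − b) − a/V_m² = (0.08206)(503.8)/(0.233 − 0.0394) − 1.42/(0.233)²
  = 41.342/0.19360 − 26.156 = 213.54 − 26.156 = 187.38 atm
Z = PV_m/(RT) = (187.38)(0.233)/((0.08206)(503.8)) = 43.660/41.342 = 1.056

Z ≈ 1.056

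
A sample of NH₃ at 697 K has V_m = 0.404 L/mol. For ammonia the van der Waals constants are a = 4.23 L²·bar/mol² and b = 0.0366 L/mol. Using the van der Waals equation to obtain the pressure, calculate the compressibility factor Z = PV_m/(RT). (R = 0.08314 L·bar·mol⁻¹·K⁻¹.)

Z ≈ 0.9189

P = RT/(V_m − b) − a/V_m² = (0.08314)(697)/(0.404 − 0.0366) − 4.23/(0.404)²
  = 57.949/0.36740 − 25.917 = 157.73 − 25.917 = 131.81 bar
Z = PV_m/(RT) = (131.81)(0.404)/((0.08314)(697)) = 53.251/57.949 = 0.9189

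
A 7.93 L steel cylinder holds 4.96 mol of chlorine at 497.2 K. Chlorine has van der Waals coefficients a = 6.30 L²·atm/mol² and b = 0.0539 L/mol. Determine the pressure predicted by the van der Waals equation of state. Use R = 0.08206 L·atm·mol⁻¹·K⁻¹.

P = nRT/(V − nb) − a n²/V²
nRT/(V − nb) = (4.96)(0.08206)(497.2)/(7.93 − 4.96×0.0539) = 202.37/7.6627 = 26.410 atm
a n²/V² = (6.30)(4.96)²/(7.93)² = 2.4647 atm
P = 26.410 − 2.4647 = 23.95 atm

P ≈ 23.95 atm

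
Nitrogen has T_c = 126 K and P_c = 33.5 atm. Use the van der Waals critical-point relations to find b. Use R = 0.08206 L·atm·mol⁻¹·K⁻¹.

From T_c = 8a/(27Rb) and P_c = a/(27b²): b = R T_c/(8 P_c).
b = (0.08206)(126)/(8×33.5) = 10.340/268.00 = 0.03858 L/mol

b ≈ 0.03858 L/mol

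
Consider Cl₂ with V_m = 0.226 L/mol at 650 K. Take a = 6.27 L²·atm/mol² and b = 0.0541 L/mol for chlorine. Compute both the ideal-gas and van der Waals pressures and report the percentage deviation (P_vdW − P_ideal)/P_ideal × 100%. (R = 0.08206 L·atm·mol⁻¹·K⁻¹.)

-20.54 %

Ideal: P_ideal = RT/V_m = (0.08206)(650)/0.226 = 236.013 atm
vdW: P = RT/(V_m − b) − a/V_m² = 53.3390/0.171900 − 6.27/0.0510760 = 310.291 − 122.758 = 187.533 atm
% deviation = (187.533 − 236.013)/236.013 × 100% = -20.54%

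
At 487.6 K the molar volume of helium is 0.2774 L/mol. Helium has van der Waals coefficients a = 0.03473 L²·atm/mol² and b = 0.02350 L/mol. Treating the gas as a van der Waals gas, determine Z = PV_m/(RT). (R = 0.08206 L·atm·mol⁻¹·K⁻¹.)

Z ≈ 1.089

P = RT/(V_m − b) − a/V_m² = (0.08206)(487.6)/(0.2774 − 0.02350) − 0.03473/(0.2774)²
  = 40.012/0.25390 − 0.45133 = 157.59 − 0.45133 = 157.14 atm
Z = PV_m/(RT) = (157.14)(0.2774)/((0.08206)(487.6)) = 43.591/40.012 = 1.089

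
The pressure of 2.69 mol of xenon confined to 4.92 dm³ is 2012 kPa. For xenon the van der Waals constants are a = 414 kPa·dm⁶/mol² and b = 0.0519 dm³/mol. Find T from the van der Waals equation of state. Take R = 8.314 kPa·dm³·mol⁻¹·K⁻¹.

T = (P + a n²/V²)(V − nb)/(nR)
P + a n²/V² = 2012 + (414)(2.69)²/(4.92)² = 2135.8 kPa
V − nb = 4.92 − (2.69)(0.0519) = 4.7804 dm³
T = (2135.8)(4.7804)/((2.69)(8.314)) = 456.5 K

T ≈ 456.5 K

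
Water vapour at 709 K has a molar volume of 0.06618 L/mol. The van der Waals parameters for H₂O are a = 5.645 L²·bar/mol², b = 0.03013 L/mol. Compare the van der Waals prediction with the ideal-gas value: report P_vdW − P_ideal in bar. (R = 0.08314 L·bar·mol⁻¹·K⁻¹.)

Ideal: P_ideal = RT/V_m = (0.08314)(709)/0.06618 = 890.696 bar
vdW: P = RT/(V_m − b) − a/V_m² = 58.9463/0.0360500 − 5.645/0.00437979 = 1635.13 − 1288.87 = 346.26 bar
ΔP = 346.26 − 890.696 = -544.4 bar

ΔP ≈ -544.4 bar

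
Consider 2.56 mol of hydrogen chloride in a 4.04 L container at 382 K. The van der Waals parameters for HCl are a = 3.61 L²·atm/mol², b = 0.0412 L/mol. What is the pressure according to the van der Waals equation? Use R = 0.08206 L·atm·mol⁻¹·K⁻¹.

P ≈ 18.95 atm

P = nRT/(V − nb) − a n²/V²
nRT/(V − nb) = (2.56)(0.08206)(382)/(4.04 − 2.56×0.0412) = 80.248/3.9345 = 20.396 atm
a n²/V² = (3.61)(2.56)²/(4.04)² = 1.4495 atm
P = 20.396 − 1.4495 = 18.95 atm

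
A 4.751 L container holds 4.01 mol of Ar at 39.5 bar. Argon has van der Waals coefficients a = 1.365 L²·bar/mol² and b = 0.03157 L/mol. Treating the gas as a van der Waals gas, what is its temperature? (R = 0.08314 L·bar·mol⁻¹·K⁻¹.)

T = (P + a n²/V²)(V − nb)/(nR)
P + a n²/V² = 39.5 + (1.365)(4.01)²/(4.751)² = 40.472 bar
V − nb = 4.751 − (4.01)(0.03157) = 4.6244 L
T = (40.472)(4.6244)/((4.01)(0.08314)) = 561.4 K

T ≈ 561.4 K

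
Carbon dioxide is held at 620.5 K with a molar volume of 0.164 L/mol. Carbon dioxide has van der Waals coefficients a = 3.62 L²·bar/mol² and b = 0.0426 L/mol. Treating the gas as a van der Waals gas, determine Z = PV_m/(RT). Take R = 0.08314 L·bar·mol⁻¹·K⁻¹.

P = RT/(V_m − b) − a/V_m² = (0.08314)(620.5)/(0.164 − 0.0426) − 3.62/(0.164)²
  = 51.588/0.12140 − 134.59 = 424.94 − 134.59 = 290.35 bar
Z = PV_m/(RT) = (290.35)(0.164)/((0.08314)(620.5)) = 47.617/51.588 = 0.9230

Z ≈ 0.9230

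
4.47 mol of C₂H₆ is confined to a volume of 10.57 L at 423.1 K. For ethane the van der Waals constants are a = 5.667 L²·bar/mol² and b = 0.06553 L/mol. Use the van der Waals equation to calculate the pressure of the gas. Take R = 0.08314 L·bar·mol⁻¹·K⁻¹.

P = nRT/(V − nb) − a n²/V²
nRT/(V − nb) = (4.47)(0.08314)(423.1)/(10.57 − 4.47×0.06553) = 157.24/10.277 = 15.300 bar
a n²/V² = (5.667)(4.47)²/(10.57)² = 1.0135 bar
P = 15.300 − 1.0135 = 14.29 bar

P ≈ 14.29 bar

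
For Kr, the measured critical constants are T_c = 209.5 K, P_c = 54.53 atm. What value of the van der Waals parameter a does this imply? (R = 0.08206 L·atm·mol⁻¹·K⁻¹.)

From T_c = 8a/(27Rb) and P_c = a/(27b²): a = 27 R² T_c²/(64 P_c).
a = 27×(0.08206)²×(209.5)²/(64×54.53) = 7979.9/3489.9 = 2.287 L²·atm/mol²

a ≈ 2.287 L²·atm/mol²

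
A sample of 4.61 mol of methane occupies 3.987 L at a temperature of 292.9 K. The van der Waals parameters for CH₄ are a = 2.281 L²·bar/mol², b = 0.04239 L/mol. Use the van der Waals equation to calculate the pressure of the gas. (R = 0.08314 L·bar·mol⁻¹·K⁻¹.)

P = nRT/(V − nb) − a n²/V²
nRT/(V − nb) = (4.61)(0.08314)(292.9)/(3.987 − 4.61×0.04239) = 112.26/3.7916 = 29.608 bar
a n²/V² = (2.281)(4.61)²/(3.987)² = 3.0495 bar
P = 29.608 − 3.0495 = 26.56 bar

P ≈ 26.56 bar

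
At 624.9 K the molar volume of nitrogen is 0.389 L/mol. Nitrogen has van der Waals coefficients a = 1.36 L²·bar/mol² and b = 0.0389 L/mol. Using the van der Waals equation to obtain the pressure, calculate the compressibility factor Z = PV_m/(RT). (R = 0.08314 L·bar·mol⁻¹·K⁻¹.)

P = RT/(V_m − b) − a/V_m² = (0.08314)(624.9)/(0.389 − 0.0389) − 1.36/(0.389)²
  = 51.954/0.35010 − 8.9875 = 148.40 − 8.9875 = 139.41 bar
Z = PV_m/(RT) = (139.41)(0.389)/((0.08314)(624.9)) = 54.230/51.954 = 1.044

Z ≈ 1.044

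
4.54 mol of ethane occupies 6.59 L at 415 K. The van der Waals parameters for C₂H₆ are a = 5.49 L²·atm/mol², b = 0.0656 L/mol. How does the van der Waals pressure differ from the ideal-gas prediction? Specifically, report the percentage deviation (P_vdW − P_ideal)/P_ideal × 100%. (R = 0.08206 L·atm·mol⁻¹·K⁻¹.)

-6.37 %

Ideal: P_ideal = nRT/V = (4.54)(0.08206)(415)/6.59 = 23.4612 atm
vdW: P = nRT/(V − nb) − a n²/V² = 154.609/6.29218 − 113.158/43.4281 = 24.5716 − 2.60564 = 21.9660 atm
% deviation = (21.9660 − 23.4612)/23.4612 × 100% = -6.37%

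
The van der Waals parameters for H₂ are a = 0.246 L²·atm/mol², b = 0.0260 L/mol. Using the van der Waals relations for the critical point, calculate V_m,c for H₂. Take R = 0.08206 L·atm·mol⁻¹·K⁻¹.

For a van der Waals gas, V_m,c = 3b.
V_m,c = 3×0.0260 = 0.07800 L/mol

V_m,c ≈ 0.07800 L/mol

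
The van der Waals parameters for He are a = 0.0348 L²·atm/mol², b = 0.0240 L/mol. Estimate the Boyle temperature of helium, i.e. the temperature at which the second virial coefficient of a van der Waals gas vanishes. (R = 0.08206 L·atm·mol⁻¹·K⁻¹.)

For a van der Waals gas the second virial coefficient B₂ = b − a/(RT) vanishes at T_B = a/(Rb).
T_B = 0.0348/(0.08206×0.0240) = 0.0348/0.0019694 = 17.67 K

T_B ≈ 17.67 K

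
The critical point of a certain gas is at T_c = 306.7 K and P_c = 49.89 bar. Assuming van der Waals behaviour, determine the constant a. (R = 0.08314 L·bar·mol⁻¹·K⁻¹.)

From T_c = 8a/(27Rb) and P_c = a/(27b²): a = 27 R² T_c²/(64 P_c).
a = 27×(0.08314)²×(306.7)²/(64×49.89) = 17555/3193.0 = 5.498 L²·bar/mol²

a ≈ 5.498 L²·bar/mol²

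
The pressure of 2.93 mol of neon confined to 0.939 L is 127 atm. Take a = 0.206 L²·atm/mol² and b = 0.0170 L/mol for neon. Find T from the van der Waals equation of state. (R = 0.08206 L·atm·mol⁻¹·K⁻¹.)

T = (P + a n²/V²)(V − nb)/(nR)
P + a n²/V² = 127 + (0.206)(2.93)²/(0.939)² = 129.01 atm
V − nb = 0.939 − (2.93)(0.0170) = 0.88919 L
T = (129.01)(0.88919)/((2.93)(0.08206)) = 477.1 K

T ≈ 477.1 K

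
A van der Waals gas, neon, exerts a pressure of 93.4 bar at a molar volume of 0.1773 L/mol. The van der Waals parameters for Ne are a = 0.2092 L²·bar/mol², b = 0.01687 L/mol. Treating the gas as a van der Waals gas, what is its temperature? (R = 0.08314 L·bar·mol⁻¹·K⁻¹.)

T = (P + a/V_m²)(V_m − b)/R
P + a/V_m² = 93.4 + 0.2092/(0.1773)² = 100.05 bar
V_m − b = 0.1773 − 0.01687 = 0.16043 L/mol
T = (100.05)(0.16043)/0.08314 = 193.1 K

T ≈ 193.1 K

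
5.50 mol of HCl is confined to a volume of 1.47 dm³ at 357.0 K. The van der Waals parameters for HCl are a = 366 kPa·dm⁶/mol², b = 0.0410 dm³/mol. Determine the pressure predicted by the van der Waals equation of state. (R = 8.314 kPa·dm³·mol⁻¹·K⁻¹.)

P = nRT/(V − nb) − a n²/V²
nRT/(V − nb) = (5.50)(8.314)(357.0)/(1.47 − 5.50×0.0410) = 16325/1.2445 = 13118 kPa
a n²/V² = (366)(5.50)²/(1.47)² = 5123.6 kPa
P = 13118 − 5123.6 = 7994 kPa

P ≈ 7994 kPa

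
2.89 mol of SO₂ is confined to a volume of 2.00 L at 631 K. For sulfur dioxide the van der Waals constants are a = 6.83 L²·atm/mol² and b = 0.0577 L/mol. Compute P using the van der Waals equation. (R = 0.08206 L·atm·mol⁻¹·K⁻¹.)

P ≈ 67.37 atm

P = nRT/(V − nb) − a n²/V²
nRT/(V − nb) = (2.89)(0.08206)(631)/(2.00 − 2.89×0.0577) = 149.64/1.8332 = 81.628 atm
a n²/V² = (6.83)(2.89)²/(2.00)² = 14.261 atm
P = 81.628 − 14.261 = 67.37 atm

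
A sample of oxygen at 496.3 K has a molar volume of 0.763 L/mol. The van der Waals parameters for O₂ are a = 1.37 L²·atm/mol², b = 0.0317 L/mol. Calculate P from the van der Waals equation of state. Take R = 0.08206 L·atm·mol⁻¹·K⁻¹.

P ≈ 53.34 atm

P = RT/(V_m − b) − a/V_m²
RT/(V_m − b) = (0.08206)(496.3)/(0.763 − 0.0317) = 40.726/0.73130 = 55.690 atm
a/V_m² = 1.37/(0.763)² = 2.3533 atm
P = 55.690 − 2.3533 = 53.34 atm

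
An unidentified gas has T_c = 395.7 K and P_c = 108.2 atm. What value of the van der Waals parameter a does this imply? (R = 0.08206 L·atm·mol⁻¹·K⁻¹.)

a ≈ 4.111 L²·atm/mol²

From T_c = 8a/(27Rb) and P_c = a/(27b²): a = 27 R² T_c²/(64 P_c).
a = 27×(0.08206)²×(395.7)²/(64×108.2) = 28468/6924.8 = 4.111 L²·atm/mol²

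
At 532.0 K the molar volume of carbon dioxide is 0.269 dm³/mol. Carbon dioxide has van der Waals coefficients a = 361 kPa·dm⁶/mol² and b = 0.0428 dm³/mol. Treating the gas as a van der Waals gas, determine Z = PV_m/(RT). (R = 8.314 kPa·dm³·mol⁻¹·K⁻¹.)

P = RT/(V_m − b) − a/V_m² = (8.314)(532.0)/(0.269 − 0.0428) − 361/(0.269)²
  = 4423.0/0.22620 − 4988.9 = 19553 − 4988.9 = 14564 kPa
Z = PV_m/(RT) = (14564)(0.269)/((8.314)(532.0)) = 3917.7/4423.0 = 0.8858

Z ≈ 0.8858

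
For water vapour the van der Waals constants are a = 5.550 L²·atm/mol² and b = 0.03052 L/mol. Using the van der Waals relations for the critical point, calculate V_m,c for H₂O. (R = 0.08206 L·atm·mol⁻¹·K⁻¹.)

For a van der Waals gas, V_m,c = 3b.
V_m,c = 3×0.03052 = 0.09156 L/mol

V_m,c ≈ 0.09156 L/mol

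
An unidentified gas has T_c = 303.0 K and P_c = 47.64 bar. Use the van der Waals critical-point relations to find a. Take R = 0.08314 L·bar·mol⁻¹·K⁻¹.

From T_c = 8a/(27Rb) and P_c = a/(27b²): a = 27 R² T_c²/(64 P_c).
a = 27×(0.08314)²×(303.0)²/(64×47.64) = 17134/3049.0 = 5.620 L²·bar/mol²

a ≈ 5.620 L²·bar/mol²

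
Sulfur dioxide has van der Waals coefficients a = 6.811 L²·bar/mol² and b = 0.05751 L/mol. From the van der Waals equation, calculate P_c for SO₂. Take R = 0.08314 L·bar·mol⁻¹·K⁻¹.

For a van der Waals gas, P_c = a/(27b²).
P_c = 6.811/(27×(0.05751)²) = 6.811/0.089300 = 76.27 bar

P_c ≈ 76.27 bar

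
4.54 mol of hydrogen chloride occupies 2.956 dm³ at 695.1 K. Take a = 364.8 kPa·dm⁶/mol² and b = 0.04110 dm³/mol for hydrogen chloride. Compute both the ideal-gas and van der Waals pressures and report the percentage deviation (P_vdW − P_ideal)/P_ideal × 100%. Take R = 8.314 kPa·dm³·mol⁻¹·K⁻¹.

Ideal: P_ideal = nRT/V = (4.54)(8.314)(695.1)/2.956 = 8875.83 kPa
vdW: P = nRT/(V − nb) − a n²/V² = 26236.9/2.76941 − 7519.11/8.73794 = 9473.82 − 860.513 = 8613.31 kPa
% deviation = (8613.31 − 8875.83)/8875.83 × 100% = -2.96%

-2.96 %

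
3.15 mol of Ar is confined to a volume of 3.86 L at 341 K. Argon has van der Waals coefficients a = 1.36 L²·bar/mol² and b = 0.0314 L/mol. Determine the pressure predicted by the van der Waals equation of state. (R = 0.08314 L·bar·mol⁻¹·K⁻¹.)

P = nRT/(V − nb) − a n²/V²
nRT/(V − nb) = (3.15)(0.08314)(341)/(3.86 − 3.15×0.0314) = 89.305/3.7611 = 23.744 bar
a n²/V² = (1.36)(3.15)²/(3.86)² = 0.90570 bar
P = 23.744 − 0.90570 = 22.84 bar

P ≈ 22.84 bar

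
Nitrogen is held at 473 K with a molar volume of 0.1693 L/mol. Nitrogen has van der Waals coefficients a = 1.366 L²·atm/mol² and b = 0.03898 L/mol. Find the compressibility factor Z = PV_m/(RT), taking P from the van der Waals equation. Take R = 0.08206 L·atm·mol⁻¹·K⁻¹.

Z ≈ 1.091

P = RT/(V_m − b) − a/V_m² = (0.08206)(473)/(0.1693 − 0.03898) − 1.366/(0.1693)²
  = 38.814/0.13032 − 47.658 = 297.84 − 47.658 = 250.18 atm
Z = PV_m/(RT) = (250.18)(0.1693)/((0.08206)(473)) = 42.355/38.814 = 1.091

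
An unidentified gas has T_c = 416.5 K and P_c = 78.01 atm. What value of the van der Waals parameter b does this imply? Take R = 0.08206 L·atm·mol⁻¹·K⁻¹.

b ≈ 0.05477 L/mol

From T_c = 8a/(27Rb) and P_c = a/(27b²): b = R T_c/(8 P_c).
b = (0.08206)(416.5)/(8×78.01) = 34.178/624.08 = 0.05477 L/mol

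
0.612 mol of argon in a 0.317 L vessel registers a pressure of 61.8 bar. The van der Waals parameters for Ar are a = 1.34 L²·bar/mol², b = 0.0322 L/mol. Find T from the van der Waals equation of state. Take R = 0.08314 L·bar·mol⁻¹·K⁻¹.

T = (P + a n²/V²)(V − nb)/(nR)
P + a n²/V² = 61.8 + (1.34)(0.612)²/(0.317)² = 66.794 bar
V − nb = 0.317 − (0.612)(0.0322) = 0.29729 L
T = (66.794)(0.29729)/((0.612)(0.08314)) = 390.3 K

T ≈ 390.3 K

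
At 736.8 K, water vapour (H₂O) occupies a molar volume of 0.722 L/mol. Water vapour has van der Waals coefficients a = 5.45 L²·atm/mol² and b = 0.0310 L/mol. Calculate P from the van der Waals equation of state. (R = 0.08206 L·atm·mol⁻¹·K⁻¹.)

P ≈ 77.04 atm

P = RT/(V_m − b) − a/V_m²
RT/(V_m − b) = (0.08206)(736.8)/(0.722 − 0.0310) = 60.462/0.69100 = 87.499 atm
a/V_m² = 5.45/(0.722)² = 10.455 atm
P = 87.499 − 10.455 = 77.04 atm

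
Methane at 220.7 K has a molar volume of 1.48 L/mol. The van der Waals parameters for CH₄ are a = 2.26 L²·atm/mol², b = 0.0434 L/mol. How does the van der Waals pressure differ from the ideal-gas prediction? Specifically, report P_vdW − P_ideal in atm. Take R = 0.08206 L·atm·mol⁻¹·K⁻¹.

ΔP ≈ -0.662 atm

Ideal: P_ideal = RT/V_m = (0.08206)(220.7)/1.48 = 12.2369 atm
vdW: P = RT/(V_m − b) − a/V_m² = 18.1106/1.43660 − 2.26/2.19040 = 12.6066 − 1.03178 = 11.5748 atm
ΔP = 11.5748 − 12.2369 = -0.662 atm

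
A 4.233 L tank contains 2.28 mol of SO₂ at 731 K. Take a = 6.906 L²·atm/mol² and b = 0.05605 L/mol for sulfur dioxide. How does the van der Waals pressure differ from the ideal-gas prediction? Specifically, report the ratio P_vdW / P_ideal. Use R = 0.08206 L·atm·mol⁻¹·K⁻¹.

Ideal: P_ideal = nRT/V = (2.28)(0.08206)(731)/4.233 = 32.3099 atm
vdW: P = nRT/(V − nb) − a n²/V² = 136.768/4.10521 − 35.9002/17.9183 = 33.3157 − 2.00355 = 31.3122 atm
Ratio = 31.3122/32.3099 = 0.9691

P_vdW / P_ideal ≈ 0.9691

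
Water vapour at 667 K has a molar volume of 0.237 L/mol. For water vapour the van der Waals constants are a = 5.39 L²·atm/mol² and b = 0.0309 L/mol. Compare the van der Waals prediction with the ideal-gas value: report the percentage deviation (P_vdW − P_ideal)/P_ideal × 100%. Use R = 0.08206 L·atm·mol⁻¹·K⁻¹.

Ideal: P_ideal = RT/V_m = (0.08206)(667)/0.237 = 230.945 atm
vdW: P = RT/(V_m − b) − a/V_m² = 54.7340/0.206100 − 5.39/0.0561690 = 265.570 − 95.9604 = 169.610 atm
% deviation = (169.610 − 230.945)/230.945 × 100% = -26.56%

-26.56 %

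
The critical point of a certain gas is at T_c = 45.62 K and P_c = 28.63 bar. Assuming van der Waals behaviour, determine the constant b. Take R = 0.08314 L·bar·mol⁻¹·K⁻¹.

b ≈ 0.01656 L/mol

From T_c = 8a/(27Rb) and P_c = a/(27b²): b = R T_c/(8 P_c).
b = (0.08314)(45.62)/(8×28.63) = 3.7928/229.04 = 0.01656 L/mol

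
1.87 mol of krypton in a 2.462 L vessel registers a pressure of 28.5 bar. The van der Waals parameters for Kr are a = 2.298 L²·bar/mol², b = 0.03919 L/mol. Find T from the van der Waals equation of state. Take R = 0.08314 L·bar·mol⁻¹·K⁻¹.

T ≈ 458.3 K

T = (P + a n²/V²)(V − nb)/(nR)
P + a n²/V² = 28.5 + (2.298)(1.87)²/(2.462)² = 29.826 bar
V − nb = 2.462 − (1.87)(0.03919) = 2.3887 L
T = (29.826)(2.3887)/((1.87)(0.08314)) = 458.3 K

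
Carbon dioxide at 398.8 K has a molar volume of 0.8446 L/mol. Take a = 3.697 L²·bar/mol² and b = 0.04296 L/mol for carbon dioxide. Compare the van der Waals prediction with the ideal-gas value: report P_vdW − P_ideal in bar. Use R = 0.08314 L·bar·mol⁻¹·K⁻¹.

Ideal: P_ideal = RT/V_m = (0.08314)(398.8)/0.8446 = 39.2567 bar
vdW: P = RT/(V_m − b) − a/V_m² = 33.1562/0.801640 − 3.697/0.713349 = 41.3605 − 5.18260 = 36.1779 bar
ΔP = 36.1779 − 39.2567 = -3.079 bar

ΔP ≈ -3.079 bar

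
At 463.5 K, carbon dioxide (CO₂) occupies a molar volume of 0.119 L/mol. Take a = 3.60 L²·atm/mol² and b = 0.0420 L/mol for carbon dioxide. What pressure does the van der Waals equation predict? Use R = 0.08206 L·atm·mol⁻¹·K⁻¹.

P = RT/(V_m − b) − a/V_m²
RT/(V_m − b) = (0.08206)(463.5)/(0.119 − 0.0420) = 38.035/0.077000 = 493.96 atm
a/V_m² = 3.60/(0.119)² = 254.22 atm
P = 493.96 − 254.22 = 239.7 atm

P ≈ 239.7 atm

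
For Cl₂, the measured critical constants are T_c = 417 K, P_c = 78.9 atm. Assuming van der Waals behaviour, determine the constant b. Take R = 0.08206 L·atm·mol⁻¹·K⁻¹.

From T_c = 8a/(27Rb) and P_c = a/(27b²): b = R T_c/(8 P_c).
b = (0.08206)(417)/(8×78.9) = 34.219/631.20 = 0.05421 L/mol

b ≈ 0.05421 L/mol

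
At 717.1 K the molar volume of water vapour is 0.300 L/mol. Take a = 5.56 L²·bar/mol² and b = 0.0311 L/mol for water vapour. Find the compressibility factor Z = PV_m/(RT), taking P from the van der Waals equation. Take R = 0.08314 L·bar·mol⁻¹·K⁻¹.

Z ≈ 0.8048

P = RT/(V_m − b) − a/V_m² = (0.08314)(717.1)/(0.300 − 0.0311) − 5.56/(0.300)²
  = 59.620/0.26890 − 61.778 = 221.72 − 61.778 = 159.94 bar
Z = PV_m/(RT) = (159.94)(0.300)/((0.08314)(717.1)) = 47.982/59.620 = 0.8048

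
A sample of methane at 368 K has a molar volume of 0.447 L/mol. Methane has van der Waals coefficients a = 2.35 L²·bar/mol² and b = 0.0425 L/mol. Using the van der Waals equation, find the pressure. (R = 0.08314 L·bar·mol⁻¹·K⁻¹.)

P = RT/(V_m − b) − a/V_m²
RT/(V_m − b) = (0.08314)(368)/(0.447 − 0.0425) = 30.596/0.40450 = 75.639 bar
a/V_m² = 2.35/(0.447)² = 11.761 bar
P = 75.639 − 11.761 = 63.88 bar

P ≈ 63.88 bar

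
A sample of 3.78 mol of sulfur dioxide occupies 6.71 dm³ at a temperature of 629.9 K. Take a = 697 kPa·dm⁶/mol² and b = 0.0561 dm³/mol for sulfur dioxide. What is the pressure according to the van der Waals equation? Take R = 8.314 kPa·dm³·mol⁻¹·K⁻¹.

P = nRT/(V − nb) − a n²/V²
nRT/(V − nb) = (3.78)(8.314)(629.9)/(6.71 − 3.78×0.0561) = 19796/6.4979 = 3046.5 kPa
a n²/V² = (697)(3.78)²/(6.71)² = 221.19 kPa
P = 3046.5 − 221.19 = 2825 kPa

P ≈ 2825 kPa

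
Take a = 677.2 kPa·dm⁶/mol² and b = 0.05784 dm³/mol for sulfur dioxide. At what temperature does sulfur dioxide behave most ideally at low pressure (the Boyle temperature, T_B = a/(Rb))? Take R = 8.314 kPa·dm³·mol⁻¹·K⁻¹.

T_B ≈ 1408 K

For a van der Waals gas the second virial coefficient B₂ = b − a/(RT) vanishes at T_B = a/(Rb).
T_B = 677.2/(8.314×0.05784) = 677.2/0.48088 = 1408 K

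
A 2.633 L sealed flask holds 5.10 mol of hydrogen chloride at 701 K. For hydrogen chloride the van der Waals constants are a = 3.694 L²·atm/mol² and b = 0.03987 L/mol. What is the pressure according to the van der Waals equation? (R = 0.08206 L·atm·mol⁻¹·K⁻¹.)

P ≈ 106.9 atm

P = nRT/(V − nb) − a n²/V²
nRT/(V − nb) = (5.10)(0.08206)(701)/(2.633 − 5.10×0.03987) = 293.37/2.4297 = 120.74 atm
a n²/V² = (3.694)(5.10)²/(2.633)² = 13.859 atm
P = 120.74 − 13.859 = 106.9 atm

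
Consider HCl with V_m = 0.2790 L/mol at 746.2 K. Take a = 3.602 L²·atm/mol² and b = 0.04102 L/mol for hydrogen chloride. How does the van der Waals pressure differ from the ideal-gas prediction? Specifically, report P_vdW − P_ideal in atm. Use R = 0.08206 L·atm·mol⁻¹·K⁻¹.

Ideal: P_ideal = RT/V_m = (0.08206)(746.2)/0.2790 = 219.474 atm
vdW: P = RT/(V_m − b) − a/V_m² = 61.2332/0.237980 − 3.602/0.0778410 = 257.304 − 46.2738 = 211.030 atm
ΔP = 211.030 − 219.474 = -8.44 atm

ΔP ≈ -8.44 atm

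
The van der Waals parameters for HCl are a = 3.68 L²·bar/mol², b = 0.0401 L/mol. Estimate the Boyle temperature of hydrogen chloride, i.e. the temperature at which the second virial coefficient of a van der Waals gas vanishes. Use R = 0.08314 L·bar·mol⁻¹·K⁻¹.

T_B ≈ 1104 K

For a van der Waals gas the second virial coefficient B₂ = b − a/(RT) vanishes at T_B = a/(Rb).
T_B = 3.68/(0.08314×0.0401) = 3.68/0.0033339 = 1104 K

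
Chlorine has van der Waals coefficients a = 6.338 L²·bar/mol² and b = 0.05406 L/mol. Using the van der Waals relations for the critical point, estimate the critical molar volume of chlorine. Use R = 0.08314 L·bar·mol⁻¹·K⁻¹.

V_m,c ≈ 0.1622 L/mol

For a van der Waals gas, V_m,c = 3b.
V_m,c = 3×0.05406 = 0.1622 L/mol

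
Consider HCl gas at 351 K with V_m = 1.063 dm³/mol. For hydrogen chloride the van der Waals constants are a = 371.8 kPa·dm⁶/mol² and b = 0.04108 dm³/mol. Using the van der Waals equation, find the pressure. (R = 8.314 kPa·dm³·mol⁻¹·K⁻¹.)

P = RT/(V_m − b) − a/V_m²
RT/(V_m − b) = (8.314)(351)/(1.063 − 0.04108) = 2918.2/1.0219 = 2855.7 kPa
a/V_m² = 371.8/(1.063)² = 329.04 kPa
P = 2855.7 − 329.04 = 2527 kPa

P ≈ 2527 kPa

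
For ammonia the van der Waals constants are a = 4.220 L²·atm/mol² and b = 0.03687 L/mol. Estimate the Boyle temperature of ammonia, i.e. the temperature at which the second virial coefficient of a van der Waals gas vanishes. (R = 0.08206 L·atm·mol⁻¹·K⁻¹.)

T_B ≈ 1395 K

For a van der Waals gas the second virial coefficient B₂ = b − a/(RT) vanishes at T_B = a/(Rb).
T_B = 4.220/(0.08206×0.03687) = 4.220/0.0030256 = 1395 K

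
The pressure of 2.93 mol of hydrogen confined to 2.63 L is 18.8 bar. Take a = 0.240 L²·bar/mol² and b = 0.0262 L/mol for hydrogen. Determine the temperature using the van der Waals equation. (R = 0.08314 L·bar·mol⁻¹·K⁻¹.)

T ≈ 200.2 K

T = (P + a n²/V²)(V − nb)/(nR)
P + a n²/V² = 18.8 + (0.240)(2.93)²/(2.63)² = 19.098 bar
V − nb = 2.63 − (2.93)(0.0262) = 2.5532 L
T = (19.098)(2.5532)/((2.93)(0.08314)) = 200.2 K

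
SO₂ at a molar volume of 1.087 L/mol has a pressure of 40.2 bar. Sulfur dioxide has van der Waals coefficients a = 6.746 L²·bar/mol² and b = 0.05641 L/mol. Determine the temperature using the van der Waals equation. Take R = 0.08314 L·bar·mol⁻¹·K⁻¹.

T = (P + a/V_m²)(V_m − b)/R
P + a/V_m² = 40.2 + 6.746/(1.087)² = 45.909 bar
V_m − b = 1.087 − 0.05641 = 1.0306 L/mol
T = (45.909)(1.0306)/0.08314 = 569.1 K

T ≈ 569.1 K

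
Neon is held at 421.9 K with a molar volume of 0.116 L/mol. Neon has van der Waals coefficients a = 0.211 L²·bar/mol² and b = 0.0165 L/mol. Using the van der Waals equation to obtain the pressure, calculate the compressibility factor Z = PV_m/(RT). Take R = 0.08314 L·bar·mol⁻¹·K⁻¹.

Z ≈ 1.114

P = RT/(V_m − b) − a/V_m² = (0.08314)(421.9)/(0.116 − 0.0165) − 0.211/(0.116)²
  = 35.077/0.099500 − 15.681 = 352.53 − 15.681 = 336.85 bar
Z = PV_m/(RT) = (336.85)(0.116)/((0.08314)(421.9)) = 39.075/35.077 = 1.114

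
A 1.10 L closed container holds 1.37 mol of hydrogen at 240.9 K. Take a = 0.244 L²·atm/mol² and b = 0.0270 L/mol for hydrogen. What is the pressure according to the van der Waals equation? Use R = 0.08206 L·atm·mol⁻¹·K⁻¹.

P = nRT/(V − nb) − a n²/V²
nRT/(V − nb) = (1.37)(0.08206)(240.9)/(1.10 − 1.37×0.0270) = 27.083/1.0630 = 25.478 atm
a n²/V² = (0.244)(1.37)²/(1.10)² = 0.37848 atm
P = 25.478 − 0.37848 = 25.10 atm

P ≈ 25.10 atm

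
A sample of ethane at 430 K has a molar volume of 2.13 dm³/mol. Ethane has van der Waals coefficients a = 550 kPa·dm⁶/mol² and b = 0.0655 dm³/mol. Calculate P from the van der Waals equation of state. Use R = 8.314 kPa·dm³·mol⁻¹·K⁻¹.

P ≈ 1610 kPa

P = RT/(V_m − b) − a/V_m²
RT/(V_m − b) = (8.314)(430)/(2.13 − 0.0655) = 3575.0/2.0645 = 1731.7 kPa
a/V_m² = 550/(2.13)² = 121.23 kPa
P = 1731.7 − 121.23 = 1610 kPa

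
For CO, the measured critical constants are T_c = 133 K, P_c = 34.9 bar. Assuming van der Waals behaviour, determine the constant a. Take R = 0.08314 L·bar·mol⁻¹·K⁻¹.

a ≈ 1.478 L²·bar/mol²

From T_c = 8a/(27Rb) and P_c = a/(27b²): a = 27 R² T_c²/(64 P_c).
a = 27×(0.08314)²×(133)²/(64×34.9) = 3301.3/2233.6 = 1.478 L²·bar/mol²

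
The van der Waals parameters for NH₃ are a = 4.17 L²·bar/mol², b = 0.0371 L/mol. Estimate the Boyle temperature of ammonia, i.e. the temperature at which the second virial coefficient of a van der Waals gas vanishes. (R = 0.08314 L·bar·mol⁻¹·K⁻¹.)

T_B ≈ 1352 K

For a van der Waals gas the second virial coefficient B₂ = b − a/(RT) vanishes at T_B = a/(Rb).
T_B = 4.17/(0.08314×0.0371) = 4.17/0.0030845 = 1352 K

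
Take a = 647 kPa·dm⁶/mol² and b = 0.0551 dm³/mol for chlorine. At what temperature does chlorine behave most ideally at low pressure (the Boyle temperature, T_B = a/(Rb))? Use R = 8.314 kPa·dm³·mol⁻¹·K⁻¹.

For a van der Waals gas the second virial coefficient B₂ = b − a/(RT) vanishes at T_B = a/(Rb).
T_B = 647/(8.314×0.0551) = 647/0.45810 = 1412 K

T_B ≈ 1412 K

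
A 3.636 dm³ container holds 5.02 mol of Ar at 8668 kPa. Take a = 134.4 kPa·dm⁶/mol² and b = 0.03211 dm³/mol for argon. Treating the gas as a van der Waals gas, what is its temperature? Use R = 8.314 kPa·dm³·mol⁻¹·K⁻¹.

T ≈ 743.0 K

T = (P + a n²/V²)(V − nb)/(nR)
P + a n²/V² = 8668 + (134.4)(5.02)²/(3.636)² = 8924.2 kPa
V − nb = 3.636 − (5.02)(0.03211) = 3.4748 dm³
T = (8924.2)(3.4748)/((5.02)(8.314)) = 743.0 K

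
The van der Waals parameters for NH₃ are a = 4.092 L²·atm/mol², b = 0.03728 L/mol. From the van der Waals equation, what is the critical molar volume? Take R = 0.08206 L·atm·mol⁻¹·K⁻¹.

For a van der Waals gas, V_m,c = 3b.
V_m,c = 3×0.03728 = 0.1118 L/mol

V_m,c ≈ 0.1118 L/mol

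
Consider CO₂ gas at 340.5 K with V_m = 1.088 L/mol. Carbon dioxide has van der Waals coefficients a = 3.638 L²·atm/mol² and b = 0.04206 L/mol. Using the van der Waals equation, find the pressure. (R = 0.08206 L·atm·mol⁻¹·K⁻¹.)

P = RT/(V_m − b) − a/V_m²
RT/(V_m − b) = (0.08206)(340.5)/(1.088 − 0.04206) = 27.941/1.0459 = 26.715 atm
a/V_m² = 3.638/(1.088)² = 3.0733 atm
P = 26.715 − 3.0733 = 23.64 atm

P ≈ 23.64 atm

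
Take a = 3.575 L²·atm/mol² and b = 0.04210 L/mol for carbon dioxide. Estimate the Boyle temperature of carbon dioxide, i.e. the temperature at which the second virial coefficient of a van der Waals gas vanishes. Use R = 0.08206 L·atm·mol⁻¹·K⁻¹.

For a van der Waals gas the second virial coefficient B₂ = b − a/(RT) vanishes at T_B = a/(Rb).
T_B = 3.575/(0.08206×0.04210) = 3.575/0.0034547 = 1035 K

T_B ≈ 1035 K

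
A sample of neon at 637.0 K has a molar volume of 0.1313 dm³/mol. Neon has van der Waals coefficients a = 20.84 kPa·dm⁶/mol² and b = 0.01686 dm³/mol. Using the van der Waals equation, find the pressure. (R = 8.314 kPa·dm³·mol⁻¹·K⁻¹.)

P = RT/(V_m − b) − a/V_m²
RT/(V_m − b) = (8.314)(637.0)/(0.1313 − 0.01686) = 5296.0/0.11444 = 46278 kPa
a/V_m² = 20.84/(0.1313)² = 1208.8 kPa
P = 46278 − 1208.8 = 45069 kPa

P ≈ 45069 kPa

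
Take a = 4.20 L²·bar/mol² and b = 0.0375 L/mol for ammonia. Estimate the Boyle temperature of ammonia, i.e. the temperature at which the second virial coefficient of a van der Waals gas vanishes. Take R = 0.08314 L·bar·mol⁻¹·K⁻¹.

For a van der Waals gas the second virial coefficient B₂ = b − a/(RT) vanishes at T_B = a/(Rb).
T_B = 4.20/(0.08314×0.0375) = 4.20/0.0031178 = 1347 K

T_B ≈ 1347 K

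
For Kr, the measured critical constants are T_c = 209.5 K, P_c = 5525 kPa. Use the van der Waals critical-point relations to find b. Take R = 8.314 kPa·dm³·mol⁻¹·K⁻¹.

From T_c = 8a/(27Rb) and P_c = a/(27b²): b = R T_c/(8 P_c).
b = (8.314)(209.5)/(8×5525) = 1741.8/44200 = 0.03941 dm³/mol

b ≈ 0.03941 dm³/mol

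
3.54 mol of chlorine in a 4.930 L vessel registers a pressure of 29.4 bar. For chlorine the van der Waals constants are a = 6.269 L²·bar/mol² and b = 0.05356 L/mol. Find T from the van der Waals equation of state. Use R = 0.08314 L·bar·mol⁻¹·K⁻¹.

T = (P + a n²/V²)(V − nb)/(nR)
P + a n²/V² = 29.4 + (6.269)(3.54)²/(4.930)² = 32.632 bar
V − nb = 4.930 − (3.54)(0.05356) = 4.7404 L
T = (32.632)(4.7404)/((3.54)(0.08314)) = 525.6 K

T ≈ 525.6 K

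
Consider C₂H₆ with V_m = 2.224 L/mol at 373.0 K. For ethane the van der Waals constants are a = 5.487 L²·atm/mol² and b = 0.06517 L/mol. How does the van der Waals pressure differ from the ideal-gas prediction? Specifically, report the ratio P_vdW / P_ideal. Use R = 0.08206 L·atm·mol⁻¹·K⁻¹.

P_vdW / P_ideal ≈ 0.9496

Ideal: P_ideal = RT/V_m = (0.08206)(373.0)/2.224 = 13.7628 atm
vdW: P = RT/(V_m − b) − a/V_m² = 30.6084/2.15883 − 5.487/4.94618 = 14.1782 − 1.10934 = 13.0689 atm
Ratio = 13.0689/13.7628 = 0.9496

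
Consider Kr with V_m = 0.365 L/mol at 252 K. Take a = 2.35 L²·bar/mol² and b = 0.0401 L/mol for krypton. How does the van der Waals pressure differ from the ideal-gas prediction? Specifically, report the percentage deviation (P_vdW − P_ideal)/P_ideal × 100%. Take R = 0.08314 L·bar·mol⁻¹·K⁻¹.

Ideal: P_ideal = RT/V_m = (0.08314)(252)/0.365 = 57.4008 bar
vdW: P = RT/(V_m − b) − a/V_m² = 20.9513/0.324900 − 2.35/0.133225 = 64.4854 − 17.6393 = 46.8461 bar
% deviation = (46.8461 − 57.4008)/57.4008 × 100% = -18.39%

-18.39 %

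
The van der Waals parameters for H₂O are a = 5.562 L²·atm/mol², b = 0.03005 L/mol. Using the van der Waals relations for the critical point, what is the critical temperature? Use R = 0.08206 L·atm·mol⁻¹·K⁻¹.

For a van der Waals gas, T_c = 8a/(27Rb).
T_c = 8×5.562/(27×0.08206×0.03005) = 44.496/0.066579 = 668.3 K

T_c ≈ 668.3 K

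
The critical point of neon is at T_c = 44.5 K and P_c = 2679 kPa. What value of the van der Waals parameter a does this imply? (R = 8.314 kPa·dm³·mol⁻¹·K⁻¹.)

a ≈ 21.56 kPa·dm⁶/mol²

From T_c = 8a/(27Rb) and P_c = a/(27b²): a = 27 R² T_c²/(64 P_c).
a = 27×(8.314)²×(44.5)²/(64×2679) = 3695761/171456 = 21.56 kPa·dm⁶/mol²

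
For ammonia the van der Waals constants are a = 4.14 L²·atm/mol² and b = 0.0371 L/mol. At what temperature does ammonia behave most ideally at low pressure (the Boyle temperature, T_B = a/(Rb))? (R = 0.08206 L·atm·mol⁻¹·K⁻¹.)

T_B ≈ 1360 K

For a van der Waals gas the second virial coefficient B₂ = b − a/(RT) vanishes at T_B = a/(Rb).
T_B = 4.14/(0.08206×0.0371) = 4.14/0.0030444 = 1360 K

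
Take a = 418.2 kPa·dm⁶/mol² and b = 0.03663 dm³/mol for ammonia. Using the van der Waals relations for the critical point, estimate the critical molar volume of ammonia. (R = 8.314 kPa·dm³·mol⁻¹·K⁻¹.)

V_m,c ≈ 0.1099 dm³/mol

For a van der Waals gas, V_m,c = 3b.
V_m,c = 3×0.03663 = 0.1099 dm³/mol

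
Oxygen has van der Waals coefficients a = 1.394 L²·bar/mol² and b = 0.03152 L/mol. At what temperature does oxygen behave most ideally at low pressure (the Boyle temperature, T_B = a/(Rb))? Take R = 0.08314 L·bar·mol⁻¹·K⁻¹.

For a van der Waals gas the second virial coefficient B₂ = b − a/(RT) vanishes at T_B = a/(Rb).
T_B = 1.394/(0.08314×0.03152) = 1.394/0.0026206 = 531.9 K

T_B ≈ 531.9 K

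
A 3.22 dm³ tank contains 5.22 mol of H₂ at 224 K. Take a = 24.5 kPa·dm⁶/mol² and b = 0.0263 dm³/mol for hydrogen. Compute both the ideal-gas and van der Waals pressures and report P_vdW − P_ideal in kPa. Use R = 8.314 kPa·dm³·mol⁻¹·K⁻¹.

ΔP ≈ 70.1 kPa

Ideal: P_ideal = nRT/V = (5.22)(8.314)(224)/3.22 = 3019.07 kPa
vdW: P = nRT/(V − nb) − a n²/V² = 9721.39/3.08271 − 667.586/10.3684 = 3153.52 − 64.3866 = 3089.13 kPa
ΔP = 3089.13 − 3019.07 = 70.1 kPa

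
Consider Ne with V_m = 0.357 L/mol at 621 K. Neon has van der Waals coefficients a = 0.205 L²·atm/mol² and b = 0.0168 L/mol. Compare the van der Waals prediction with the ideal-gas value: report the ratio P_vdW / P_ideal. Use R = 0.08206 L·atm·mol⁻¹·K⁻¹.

Ideal: P_ideal = RT/V_m = (0.08206)(621)/0.357 = 142.743 atm
vdW: P = RT/(V_m − b) − a/V_m² = 50.9593/0.340200 − 0.205/0.127449 = 149.792 − 1.60849 = 148.184 atm
Ratio = 148.184/142.743 = 1.038

P_vdW / P_ideal ≈ 1.038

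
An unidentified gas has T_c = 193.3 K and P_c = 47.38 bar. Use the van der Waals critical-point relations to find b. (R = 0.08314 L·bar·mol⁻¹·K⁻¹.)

From T_c = 8a/(27Rb) and P_c = a/(27b²): b = R T_c/(8 P_c).
b = (0.08314)(193.3)/(8×47.38) = 16.071/379.04 = 0.04240 L/mol

b ≈ 0.04240 L/mol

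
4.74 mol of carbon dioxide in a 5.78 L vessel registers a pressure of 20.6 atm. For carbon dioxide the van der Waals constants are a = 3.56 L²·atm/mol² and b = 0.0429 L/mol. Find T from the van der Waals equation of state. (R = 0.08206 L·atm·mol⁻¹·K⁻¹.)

T ≈ 329.7 K

T = (P + a n²/V²)(V − nb)/(nR)
P + a n²/V² = 20.6 + (3.56)(4.74)²/(5.78)² = 22.994 atm
V − nb = 5.78 − (4.74)(0.0429) = 5.5767 L
T = (22.994)(5.5767)/((4.74)(0.08206)) = 329.7 K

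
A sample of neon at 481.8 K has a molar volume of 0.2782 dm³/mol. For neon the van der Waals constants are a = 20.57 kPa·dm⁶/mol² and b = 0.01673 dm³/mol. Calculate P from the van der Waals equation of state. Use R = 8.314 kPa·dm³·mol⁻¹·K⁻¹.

P ≈ 15054 kPa

P = RT/(V_m − b) − a/V_m²
RT/(V_m − b) = (8.314)(481.8)/(0.2782 − 0.01673) = 4005.7/0.26147 = 15320 kPa
a/V_m² = 20.57/(0.2782)² = 265.78 kPa
P = 15320 − 265.78 = 15054 kPa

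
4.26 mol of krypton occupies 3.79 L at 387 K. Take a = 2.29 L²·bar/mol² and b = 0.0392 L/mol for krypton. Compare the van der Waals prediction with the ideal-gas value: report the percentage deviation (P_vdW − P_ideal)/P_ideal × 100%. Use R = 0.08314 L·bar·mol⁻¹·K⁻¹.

Ideal: P_ideal = nRT/V = (4.26)(0.08314)(387)/3.79 = 36.1652 bar
vdW: P = nRT/(V − nb) − a n²/V² = 137.066/3.62301 − 41.5580/14.3641 = 37.8321 − 2.89319 = 34.9389 bar
% deviation = (34.9389 − 36.1652)/36.1652 × 100% = -3.39%

-3.39 %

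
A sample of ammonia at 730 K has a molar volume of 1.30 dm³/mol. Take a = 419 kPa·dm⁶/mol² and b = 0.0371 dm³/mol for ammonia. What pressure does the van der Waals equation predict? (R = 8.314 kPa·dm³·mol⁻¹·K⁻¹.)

P ≈ 4558 kPa

P = RT/(V_m − b) − a/V_m²
RT/(V_m − b) = (8.314)(730)/(1.30 − 0.0371) = 6069.2/1.2629 = 4805.8 kPa
a/V_m² = 419/(1.30)² = 247.93 kPa
P = 4805.8 − 247.93 = 4558 kPa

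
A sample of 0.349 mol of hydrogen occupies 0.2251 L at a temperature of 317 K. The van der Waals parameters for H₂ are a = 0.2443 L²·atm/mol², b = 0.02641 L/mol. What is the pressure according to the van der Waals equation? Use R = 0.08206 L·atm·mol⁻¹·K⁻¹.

P ≈ 41.47 atm

P = nRT/(V − nb) − a n²/V²
nRT/(V − nb) = (0.349)(0.08206)(317)/(0.2251 − 0.349×0.02641) = 9.0785/0.21588 = 42.053 atm
a n²/V² = (0.2443)(0.349)²/(0.2251)² = 0.58725 atm
P = 42.053 − 0.58725 = 41.47 atm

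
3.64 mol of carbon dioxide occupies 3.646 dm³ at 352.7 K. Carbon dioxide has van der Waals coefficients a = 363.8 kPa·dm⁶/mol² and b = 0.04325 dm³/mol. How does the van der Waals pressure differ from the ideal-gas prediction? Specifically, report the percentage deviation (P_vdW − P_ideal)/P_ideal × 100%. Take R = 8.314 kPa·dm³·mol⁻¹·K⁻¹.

Ideal: P_ideal = nRT/V = (3.64)(8.314)(352.7)/3.646 = 2927.52 kPa
vdW: P = nRT/(V − nb) − a n²/V² = 10673.7/3.48857 − 4820.20/13.2933 = 3059.62 − 362.604 = 2697.02 kPa
% deviation = (2697.02 − 2927.52)/2927.52 × 100% = -7.87%

-7.87 %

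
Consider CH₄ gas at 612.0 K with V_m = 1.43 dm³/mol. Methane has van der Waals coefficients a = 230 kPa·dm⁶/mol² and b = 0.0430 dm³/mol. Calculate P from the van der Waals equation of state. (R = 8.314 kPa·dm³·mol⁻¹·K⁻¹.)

P = RT/(V_m − b) − a/V_m²
RT/(V_m − b) = (8.314)(612.0)/(1.43 − 0.0430) = 5088.2/1.3870 = 3668.5 kPa
a/V_m² = 230/(1.43)² = 112.47 kPa
P = 3668.5 − 112.47 = 3556 kPa

P ≈ 3556 kPa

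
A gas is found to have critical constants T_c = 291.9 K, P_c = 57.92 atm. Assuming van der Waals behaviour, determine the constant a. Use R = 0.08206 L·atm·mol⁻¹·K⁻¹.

a ≈ 4.179 L²·atm/mol²

From T_c = 8a/(27Rb) and P_c = a/(27b²): a = 27 R² T_c²/(64 P_c).
a = 27×(0.08206)²×(291.9)²/(64×57.92) = 15492/3706.9 = 4.179 L²·atm/mol²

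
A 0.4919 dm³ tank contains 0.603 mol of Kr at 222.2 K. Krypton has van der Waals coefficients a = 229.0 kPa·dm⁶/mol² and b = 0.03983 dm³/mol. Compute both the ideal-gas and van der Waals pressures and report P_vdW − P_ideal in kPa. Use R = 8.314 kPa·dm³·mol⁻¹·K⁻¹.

ΔP ≈ -227.9 kPa

Ideal: P_ideal = nRT/V = (0.603)(8.314)(222.2)/0.4919 = 2264.62 kPa
vdW: P = nRT/(V − nb) − a n²/V² = 1113.96/0.467883 − 83.2665/0.241966 = 2380.85 − 344.125 = 2036.73 kPa
ΔP = 2036.73 − 2264.62 = -227.9 kPa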